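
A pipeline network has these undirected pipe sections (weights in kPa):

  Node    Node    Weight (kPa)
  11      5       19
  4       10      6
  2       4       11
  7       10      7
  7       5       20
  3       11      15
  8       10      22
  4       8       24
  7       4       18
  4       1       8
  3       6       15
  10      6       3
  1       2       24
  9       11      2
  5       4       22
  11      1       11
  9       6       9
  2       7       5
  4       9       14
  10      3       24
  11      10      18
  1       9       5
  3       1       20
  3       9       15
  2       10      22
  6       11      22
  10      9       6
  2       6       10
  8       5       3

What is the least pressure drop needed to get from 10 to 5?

25 kPa

Enumerating some paths:
10 → 9 → 11 → 5: 6+2+19 = 27
10 → 8 → 5: 22+3 = 25
The minimum is 25 kPa via 10 → 8 → 5.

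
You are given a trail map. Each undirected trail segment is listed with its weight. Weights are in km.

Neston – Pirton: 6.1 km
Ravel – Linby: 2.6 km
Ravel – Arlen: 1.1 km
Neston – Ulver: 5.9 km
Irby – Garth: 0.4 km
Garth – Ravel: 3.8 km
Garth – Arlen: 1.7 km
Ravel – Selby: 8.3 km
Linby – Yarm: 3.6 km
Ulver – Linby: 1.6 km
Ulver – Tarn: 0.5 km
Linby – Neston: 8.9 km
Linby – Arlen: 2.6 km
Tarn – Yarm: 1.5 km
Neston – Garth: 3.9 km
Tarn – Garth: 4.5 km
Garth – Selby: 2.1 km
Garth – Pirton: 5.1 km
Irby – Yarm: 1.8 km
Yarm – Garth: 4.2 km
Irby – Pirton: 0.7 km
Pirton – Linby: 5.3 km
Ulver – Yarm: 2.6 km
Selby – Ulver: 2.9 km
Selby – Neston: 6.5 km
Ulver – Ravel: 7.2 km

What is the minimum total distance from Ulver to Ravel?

4.2 km

Shortest distances from Ulver:
Ulver: 0
Tarn: 0.5  (via Ulver)
Linby: 1.6  (via Ulver)
Yarm: 2  (via Tarn)
Selby: 2.9  (via Ulver)
Irby: 3.8  (via Yarm)
Garth: 4.2  (via Irby)
Ravel: 4.2  (via Linby)
Shortest route: Ulver → Linby → Ravel = 4.2 km.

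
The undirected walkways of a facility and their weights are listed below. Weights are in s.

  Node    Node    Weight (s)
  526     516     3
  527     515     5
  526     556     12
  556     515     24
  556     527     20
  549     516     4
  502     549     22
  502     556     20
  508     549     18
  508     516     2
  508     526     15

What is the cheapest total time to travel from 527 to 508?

37 s

Compare a few routes:
527 → 556 → 526 → 508: 20+12+15 = 47
527 → 556 → 526 → 516 → 508: 20+12+3+2 = 37
527 → 515 → 556 → 526 → 516 → 508: 5+24+12+3+2 = 46
Cheapest is 527 → 556 → 526 → 516 → 508 at 37 s.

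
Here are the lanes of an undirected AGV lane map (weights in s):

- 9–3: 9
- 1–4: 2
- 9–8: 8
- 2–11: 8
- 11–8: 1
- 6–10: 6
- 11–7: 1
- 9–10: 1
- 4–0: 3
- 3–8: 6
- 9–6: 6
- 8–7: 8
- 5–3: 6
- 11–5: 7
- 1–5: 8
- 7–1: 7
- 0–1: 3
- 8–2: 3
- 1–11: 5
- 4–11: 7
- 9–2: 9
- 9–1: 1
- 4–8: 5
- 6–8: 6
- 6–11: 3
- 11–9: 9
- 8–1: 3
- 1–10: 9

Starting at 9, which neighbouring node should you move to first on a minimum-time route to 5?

1

Enumerating some paths:
9 - 1 - 5: 1+8 = 9
9 - 1 - 8 - 11 - 5: 1+3+1+7 = 12
The minimum is 9 s via 9 - 1 - 5.
So from 9 the first move is to 1.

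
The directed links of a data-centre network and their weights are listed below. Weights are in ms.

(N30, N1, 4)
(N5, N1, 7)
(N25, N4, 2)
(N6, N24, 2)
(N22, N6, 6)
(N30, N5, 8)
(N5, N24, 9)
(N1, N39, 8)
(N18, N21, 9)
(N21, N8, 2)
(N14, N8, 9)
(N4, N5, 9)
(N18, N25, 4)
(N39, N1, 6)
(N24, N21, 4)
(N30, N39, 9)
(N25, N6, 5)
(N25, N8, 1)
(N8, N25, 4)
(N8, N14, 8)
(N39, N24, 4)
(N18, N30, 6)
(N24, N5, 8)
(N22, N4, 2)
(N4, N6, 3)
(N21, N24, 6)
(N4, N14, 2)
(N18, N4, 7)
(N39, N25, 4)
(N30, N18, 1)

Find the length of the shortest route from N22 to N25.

17 ms

Settle nodes by increasing distance from N22:
N22: 0
N4: 2  (via N22)
N14: 4  (via N4)
N6: 5  (via N4)
N24: 7  (via N6)
N5: 11  (via N4)
N21: 11  (via N24)
N8: 13  (via N14)
N25: 17  (via N8)
Shortest route: N22 → N4 → N14 → N8 → N25 = 17 ms.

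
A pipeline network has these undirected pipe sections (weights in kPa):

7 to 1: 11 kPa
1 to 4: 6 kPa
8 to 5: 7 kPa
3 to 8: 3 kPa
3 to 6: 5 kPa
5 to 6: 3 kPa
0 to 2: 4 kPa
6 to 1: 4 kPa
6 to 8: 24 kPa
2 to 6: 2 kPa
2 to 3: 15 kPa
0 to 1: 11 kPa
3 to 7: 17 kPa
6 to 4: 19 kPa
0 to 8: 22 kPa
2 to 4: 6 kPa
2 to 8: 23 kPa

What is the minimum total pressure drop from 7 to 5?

Settle nodes by increasing distance from 7:
7: 0
1: 11  (via 7)
6: 15  (via 1)
2: 17  (via 6)
3: 17  (via 7)
4: 17  (via 1)
5: 18  (via 6)
Shortest route: 7 → 1 → 6 → 5 = 18 kPa.

18 kPa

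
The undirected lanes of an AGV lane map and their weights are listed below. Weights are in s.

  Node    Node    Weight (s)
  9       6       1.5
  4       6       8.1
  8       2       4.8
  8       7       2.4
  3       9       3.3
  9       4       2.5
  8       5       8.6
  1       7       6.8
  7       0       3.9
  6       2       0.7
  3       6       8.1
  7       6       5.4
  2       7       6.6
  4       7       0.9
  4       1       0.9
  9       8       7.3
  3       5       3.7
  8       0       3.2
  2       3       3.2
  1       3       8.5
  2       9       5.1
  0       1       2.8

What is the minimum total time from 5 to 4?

9.5 s

Enumerating some paths:
5–3–2–6–9–4: 3.7+3.2+0.7+1.5+2.5 = 11.6
5–3–9–4: 3.7+3.3+2.5 = 9.5
Cheapest is 5–3–9–4 at 9.5 s.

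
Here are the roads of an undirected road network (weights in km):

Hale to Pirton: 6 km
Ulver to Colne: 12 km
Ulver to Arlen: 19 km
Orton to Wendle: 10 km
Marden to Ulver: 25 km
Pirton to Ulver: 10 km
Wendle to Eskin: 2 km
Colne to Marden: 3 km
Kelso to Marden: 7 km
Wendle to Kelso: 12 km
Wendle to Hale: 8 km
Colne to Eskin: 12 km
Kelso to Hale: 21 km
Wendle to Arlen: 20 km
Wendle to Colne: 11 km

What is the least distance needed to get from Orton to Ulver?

33 km

Compare a few routes:
Orton → Wendle → Hale → Pirton → Ulver: 10+8+6+10 = 34
Orton → Wendle → Colne → Ulver: 10+11+12 = 33
Cheapest is Orton → Wendle → Colne → Ulver at 33 km.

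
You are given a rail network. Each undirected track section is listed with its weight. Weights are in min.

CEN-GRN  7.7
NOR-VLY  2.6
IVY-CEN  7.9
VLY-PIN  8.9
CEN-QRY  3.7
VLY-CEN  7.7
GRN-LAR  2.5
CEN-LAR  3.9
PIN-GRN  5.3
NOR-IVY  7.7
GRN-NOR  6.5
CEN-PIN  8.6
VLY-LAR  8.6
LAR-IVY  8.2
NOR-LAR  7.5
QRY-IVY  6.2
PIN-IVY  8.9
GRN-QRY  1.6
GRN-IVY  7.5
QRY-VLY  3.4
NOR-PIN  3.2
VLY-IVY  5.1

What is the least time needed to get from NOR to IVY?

7.7 min

Enumerating some paths:
NOR - PIN - IVY: 3.2+8.9 = 12.1
NOR - IVY: 7.7 = 7.7
Cheapest is NOR - IVY at 7.7 min.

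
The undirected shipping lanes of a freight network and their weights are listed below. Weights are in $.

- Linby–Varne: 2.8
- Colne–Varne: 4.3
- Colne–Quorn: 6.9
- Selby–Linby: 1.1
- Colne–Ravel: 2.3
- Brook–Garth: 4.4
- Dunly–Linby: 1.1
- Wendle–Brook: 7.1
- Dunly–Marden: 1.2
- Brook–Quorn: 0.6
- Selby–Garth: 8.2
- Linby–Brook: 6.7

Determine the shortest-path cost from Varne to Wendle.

Compare a few routes:
Varne–Colne–Quorn–Brook–Wendle: 4.3+6.9+0.6+7.1 = 18.9
Varne–Linby–Brook–Wendle: 2.8+6.7+7.1 = 16.6
The minimum is $16.6 via Varne–Linby–Brook–Wendle.

$16.6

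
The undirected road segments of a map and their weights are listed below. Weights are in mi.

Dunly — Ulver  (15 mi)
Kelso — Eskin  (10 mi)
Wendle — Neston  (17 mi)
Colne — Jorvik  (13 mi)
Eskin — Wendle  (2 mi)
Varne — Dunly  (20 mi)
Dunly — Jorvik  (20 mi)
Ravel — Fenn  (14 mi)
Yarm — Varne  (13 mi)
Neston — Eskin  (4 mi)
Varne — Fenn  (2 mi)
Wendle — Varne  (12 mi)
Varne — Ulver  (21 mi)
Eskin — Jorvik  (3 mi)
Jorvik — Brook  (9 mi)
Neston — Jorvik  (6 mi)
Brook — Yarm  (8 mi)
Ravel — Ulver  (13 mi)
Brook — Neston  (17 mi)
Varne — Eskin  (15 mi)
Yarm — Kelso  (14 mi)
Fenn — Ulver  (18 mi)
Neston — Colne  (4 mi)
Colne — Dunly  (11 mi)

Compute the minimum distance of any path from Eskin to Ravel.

30 mi

Shortest distances from Eskin:
Eskin: 0
Wendle: 2  (via Eskin)
Jorvik: 3  (via Eskin)
Neston: 4  (via Eskin)
Colne: 8  (via Neston)
Kelso: 10  (via Eskin)
Brook: 12  (via Jorvik)
Varne: 14  (via Wendle)
Fenn: 16  (via Varne)
Dunly: 19  (via Colne)
Yarm: 20  (via Brook)
Ravel: 30  (via Fenn)
Shortest route: Eskin–Wendle–Varne–Fenn–Ravel = 30 mi.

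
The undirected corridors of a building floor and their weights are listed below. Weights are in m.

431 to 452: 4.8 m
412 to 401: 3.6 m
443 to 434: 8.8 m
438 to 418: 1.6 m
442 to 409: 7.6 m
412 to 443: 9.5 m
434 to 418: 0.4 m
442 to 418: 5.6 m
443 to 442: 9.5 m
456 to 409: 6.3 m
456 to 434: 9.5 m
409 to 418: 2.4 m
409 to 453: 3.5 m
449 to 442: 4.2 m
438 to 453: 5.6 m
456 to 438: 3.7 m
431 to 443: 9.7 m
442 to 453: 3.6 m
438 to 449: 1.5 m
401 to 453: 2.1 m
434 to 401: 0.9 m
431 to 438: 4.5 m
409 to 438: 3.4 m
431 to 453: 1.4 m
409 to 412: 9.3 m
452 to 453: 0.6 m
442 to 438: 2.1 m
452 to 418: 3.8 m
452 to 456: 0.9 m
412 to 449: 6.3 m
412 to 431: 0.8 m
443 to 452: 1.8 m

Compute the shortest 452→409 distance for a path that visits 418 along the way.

Best 452 to 418: 452–418 costing 3.8
Best 418 to 409: 418–409 costing 2.4
Total via 418: 3.8 + 2.4 = 6.2 m.

6.2 m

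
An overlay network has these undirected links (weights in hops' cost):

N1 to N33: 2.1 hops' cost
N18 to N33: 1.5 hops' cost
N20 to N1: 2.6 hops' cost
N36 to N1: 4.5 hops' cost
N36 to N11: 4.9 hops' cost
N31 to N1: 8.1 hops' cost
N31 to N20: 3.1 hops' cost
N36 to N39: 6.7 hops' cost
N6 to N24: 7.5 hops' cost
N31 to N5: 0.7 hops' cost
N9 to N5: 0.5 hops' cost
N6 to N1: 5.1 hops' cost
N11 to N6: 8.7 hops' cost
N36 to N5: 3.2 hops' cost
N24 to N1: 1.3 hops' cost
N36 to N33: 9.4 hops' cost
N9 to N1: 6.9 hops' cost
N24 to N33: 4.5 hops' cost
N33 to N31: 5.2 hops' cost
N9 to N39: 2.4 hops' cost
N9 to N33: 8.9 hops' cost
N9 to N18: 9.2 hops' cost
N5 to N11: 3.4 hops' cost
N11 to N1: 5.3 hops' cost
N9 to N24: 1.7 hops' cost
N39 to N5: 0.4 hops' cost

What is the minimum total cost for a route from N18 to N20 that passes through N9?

10.9 hops' cost

Shortest N18→N9: N18 → N33 → N1 → N24 → N9 = 6.6
Best N9 to N20: N9 → N5 → N31 → N20 costing 4.3
Total via N9: 6.6 + 4.3 = 10.9 hops' cost.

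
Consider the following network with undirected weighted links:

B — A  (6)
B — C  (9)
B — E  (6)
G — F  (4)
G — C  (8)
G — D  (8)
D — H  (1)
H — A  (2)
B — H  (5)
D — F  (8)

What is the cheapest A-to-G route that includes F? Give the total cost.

Best A to F: A → H → D → F costing 11
Shortest F→G: F → G = 4
Total via F: 11 + 4 = 15.

15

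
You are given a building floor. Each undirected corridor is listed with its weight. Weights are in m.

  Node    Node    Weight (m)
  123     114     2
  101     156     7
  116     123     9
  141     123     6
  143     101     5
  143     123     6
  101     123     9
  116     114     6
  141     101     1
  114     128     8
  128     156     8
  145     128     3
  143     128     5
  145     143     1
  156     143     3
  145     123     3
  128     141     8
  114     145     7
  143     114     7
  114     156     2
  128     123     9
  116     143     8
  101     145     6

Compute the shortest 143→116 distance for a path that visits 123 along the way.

Best 143 to 123: 143–145–123 costing 4
Best 123 to 116: 123–114–116 costing 8
Total via 123: 4 + 8 = 12 m.

12 m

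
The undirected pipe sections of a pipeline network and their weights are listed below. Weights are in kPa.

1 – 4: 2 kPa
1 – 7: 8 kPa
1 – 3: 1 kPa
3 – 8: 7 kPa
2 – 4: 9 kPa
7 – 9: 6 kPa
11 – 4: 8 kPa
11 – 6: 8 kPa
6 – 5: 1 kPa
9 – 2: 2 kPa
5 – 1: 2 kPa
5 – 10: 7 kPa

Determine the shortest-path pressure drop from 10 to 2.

20 kPa

Running Dijkstra from 10:
10: 0
5: 7  (via 10)
6: 8  (via 5)
1: 9  (via 5)
3: 10  (via 1)
4: 11  (via 1)
11: 16  (via 6)
7: 17  (via 1)
8: 17  (via 3)
2: 20  (via 4)
Shortest route: 10 → 5 → 1 → 4 → 2 = 20 kPa.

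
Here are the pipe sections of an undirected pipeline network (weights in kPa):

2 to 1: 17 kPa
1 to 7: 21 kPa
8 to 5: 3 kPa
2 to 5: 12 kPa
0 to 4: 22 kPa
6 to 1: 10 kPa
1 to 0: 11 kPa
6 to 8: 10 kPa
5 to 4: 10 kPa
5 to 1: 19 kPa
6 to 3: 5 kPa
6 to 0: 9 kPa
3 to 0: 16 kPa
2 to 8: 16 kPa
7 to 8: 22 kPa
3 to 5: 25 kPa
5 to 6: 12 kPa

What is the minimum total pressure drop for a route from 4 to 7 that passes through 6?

Best 4 to 6: 4 → 5 → 6 costing 22
Shortest 6→7: 6 → 1 → 7 = 31
Total via 6: 22 + 31 = 53 kPa.

53 kPa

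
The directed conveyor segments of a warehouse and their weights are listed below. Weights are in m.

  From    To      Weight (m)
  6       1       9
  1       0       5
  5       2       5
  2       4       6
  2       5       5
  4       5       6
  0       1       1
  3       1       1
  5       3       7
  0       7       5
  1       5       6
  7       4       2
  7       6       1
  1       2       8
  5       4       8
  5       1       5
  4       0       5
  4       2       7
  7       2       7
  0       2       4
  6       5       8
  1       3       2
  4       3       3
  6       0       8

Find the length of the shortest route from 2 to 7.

16 m

Candidate routes:
2 - 5 - 1 - 0 - 7: 5+5+5+5 = 20
2 - 4 - 0 - 7: 6+5+5 = 16
2 - 4 - 3 - 1 - 0 - 7: 6+3+1+5+5 = 20
The minimum is 16 m via 2 - 4 - 0 - 7.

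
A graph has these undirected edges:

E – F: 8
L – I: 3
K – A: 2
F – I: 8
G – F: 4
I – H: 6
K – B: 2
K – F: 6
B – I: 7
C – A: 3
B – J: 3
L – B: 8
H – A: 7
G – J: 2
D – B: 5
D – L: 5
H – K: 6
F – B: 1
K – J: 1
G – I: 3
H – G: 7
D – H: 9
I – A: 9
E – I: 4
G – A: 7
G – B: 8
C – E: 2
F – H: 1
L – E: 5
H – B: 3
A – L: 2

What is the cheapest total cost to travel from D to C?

Running Dijkstra from D:
D: 0
B: 5  (via D)
L: 5  (via D)
F: 6  (via B)
A: 7  (via L)
H: 7  (via F)
K: 7  (via B)
I: 8  (via L)
J: 8  (via B)
C: 10  (via A)
Shortest route: D–L–A–C = 10.

10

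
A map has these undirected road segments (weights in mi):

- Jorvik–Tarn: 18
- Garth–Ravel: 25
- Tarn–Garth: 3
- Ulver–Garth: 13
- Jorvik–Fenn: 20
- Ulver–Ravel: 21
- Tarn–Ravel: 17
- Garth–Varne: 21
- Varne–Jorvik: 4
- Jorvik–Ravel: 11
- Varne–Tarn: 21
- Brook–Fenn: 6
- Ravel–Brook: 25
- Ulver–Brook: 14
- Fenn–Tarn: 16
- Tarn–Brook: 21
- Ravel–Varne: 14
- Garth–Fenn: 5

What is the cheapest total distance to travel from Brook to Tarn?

14 mi

Running Dijkstra from Brook:
Brook: 0
Fenn: 6  (via Brook)
Garth: 11  (via Fenn)
Tarn: 14  (via Garth)
Shortest route: Brook–Fenn–Garth–Tarn = 14 mi.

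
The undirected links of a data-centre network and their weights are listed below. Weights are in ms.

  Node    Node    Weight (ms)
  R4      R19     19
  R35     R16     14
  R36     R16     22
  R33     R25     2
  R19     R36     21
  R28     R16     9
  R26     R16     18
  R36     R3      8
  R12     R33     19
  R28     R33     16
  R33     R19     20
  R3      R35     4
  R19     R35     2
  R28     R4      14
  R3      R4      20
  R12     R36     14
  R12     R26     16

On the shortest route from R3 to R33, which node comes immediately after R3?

Compare a few routes:
R3–R36–R19–R33: 8+21+20 = 49
R3–R36–R12–R33: 8+14+19 = 41
R3–R35–R16–R28–R33: 4+14+9+16 = 43
R3–R35–R19–R33: 4+2+20 = 26
The minimum is 26 ms via R3–R35–R19–R33.
So from R3 the first move is to R35.

R35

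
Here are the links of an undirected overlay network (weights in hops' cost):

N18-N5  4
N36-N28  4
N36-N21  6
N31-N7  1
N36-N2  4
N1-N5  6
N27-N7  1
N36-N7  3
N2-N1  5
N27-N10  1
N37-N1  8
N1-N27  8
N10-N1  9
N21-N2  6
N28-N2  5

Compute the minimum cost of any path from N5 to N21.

Compare a few routes:
N5 - N1 - N2 - N36 - N21: 6+5+4+6 = 21
N5 - N1 - N2 - N21: 6+5+6 = 17
The minimum is 17 hops' cost via N5 - N1 - N2 - N21.

17 hops' cost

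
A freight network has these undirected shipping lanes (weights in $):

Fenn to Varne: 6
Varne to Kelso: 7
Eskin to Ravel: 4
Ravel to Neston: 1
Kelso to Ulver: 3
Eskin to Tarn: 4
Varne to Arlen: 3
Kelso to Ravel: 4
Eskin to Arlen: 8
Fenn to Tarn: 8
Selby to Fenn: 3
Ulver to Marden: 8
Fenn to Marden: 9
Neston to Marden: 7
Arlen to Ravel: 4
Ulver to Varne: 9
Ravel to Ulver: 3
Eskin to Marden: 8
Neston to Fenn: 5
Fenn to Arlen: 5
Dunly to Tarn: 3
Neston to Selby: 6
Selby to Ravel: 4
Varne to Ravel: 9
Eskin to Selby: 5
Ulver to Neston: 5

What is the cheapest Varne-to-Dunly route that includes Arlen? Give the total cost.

Best Varne to Arlen: Varne–Arlen costing 3
Shortest Arlen→Dunly: Arlen–Eskin–Tarn–Dunly = 15
Total via Arlen: 3 + 15 = $18.

$18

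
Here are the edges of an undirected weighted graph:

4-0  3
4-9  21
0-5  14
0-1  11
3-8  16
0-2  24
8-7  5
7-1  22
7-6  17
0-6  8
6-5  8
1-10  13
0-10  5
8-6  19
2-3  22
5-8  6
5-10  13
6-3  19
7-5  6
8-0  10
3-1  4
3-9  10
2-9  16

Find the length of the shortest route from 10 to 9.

Compare a few routes:
10–0–4–9: 5+3+21 = 29
10–1–3–9: 13+4+10 = 27
10–0–1–3–9: 5+11+4+10 = 30
The minimum is 27 via 10–1–3–9.

27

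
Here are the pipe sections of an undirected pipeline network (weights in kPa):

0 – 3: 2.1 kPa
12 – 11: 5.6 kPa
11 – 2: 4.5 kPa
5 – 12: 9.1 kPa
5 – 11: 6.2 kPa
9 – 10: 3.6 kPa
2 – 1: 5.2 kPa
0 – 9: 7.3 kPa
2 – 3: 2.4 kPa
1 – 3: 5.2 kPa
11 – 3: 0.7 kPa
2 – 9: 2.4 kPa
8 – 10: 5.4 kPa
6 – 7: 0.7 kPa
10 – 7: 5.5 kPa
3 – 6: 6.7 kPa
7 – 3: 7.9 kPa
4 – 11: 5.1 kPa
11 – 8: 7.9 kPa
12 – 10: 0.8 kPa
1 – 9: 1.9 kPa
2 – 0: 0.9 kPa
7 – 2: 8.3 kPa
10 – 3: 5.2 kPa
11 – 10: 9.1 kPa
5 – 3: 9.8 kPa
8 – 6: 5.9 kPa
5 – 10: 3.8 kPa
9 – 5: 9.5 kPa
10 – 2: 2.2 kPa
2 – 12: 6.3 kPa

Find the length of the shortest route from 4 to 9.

Enumerating some paths:
4 - 11 - 3 - 0 - 2 - 9: 5.1+0.7+2.1+0.9+2.4 = 11.2
4 - 11 - 3 - 2 - 9: 5.1+0.7+2.4+2.4 = 10.6
The minimum is 10.6 kPa via 4 - 11 - 3 - 2 - 9.

10.6 kPa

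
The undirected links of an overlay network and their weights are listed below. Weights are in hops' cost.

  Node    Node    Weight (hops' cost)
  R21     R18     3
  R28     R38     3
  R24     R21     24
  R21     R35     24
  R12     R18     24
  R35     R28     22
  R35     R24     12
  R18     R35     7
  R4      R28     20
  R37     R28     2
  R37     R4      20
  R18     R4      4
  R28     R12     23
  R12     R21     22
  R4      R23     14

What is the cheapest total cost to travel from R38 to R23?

Shortest distances from R38:
R38: 0
R28: 3  (via R38)
R37: 5  (via R28)
R4: 23  (via R28)
R35: 25  (via R28)
R12: 26  (via R28)
R18: 27  (via R4)
R21: 30  (via R18)
R23: 37  (via R4)
Shortest route: R38–R28–R4–R23 = 37 hops' cost.

37 hops' cost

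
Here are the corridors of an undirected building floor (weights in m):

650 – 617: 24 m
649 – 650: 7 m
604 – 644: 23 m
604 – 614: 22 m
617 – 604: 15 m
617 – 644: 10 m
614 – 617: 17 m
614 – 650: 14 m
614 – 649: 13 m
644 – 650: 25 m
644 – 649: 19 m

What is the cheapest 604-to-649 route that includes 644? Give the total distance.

42 m

Shortest 604→644: 604–644 = 23
Shortest 644→649: 644–649 = 19
Total via 644: 23 + 19 = 42 m.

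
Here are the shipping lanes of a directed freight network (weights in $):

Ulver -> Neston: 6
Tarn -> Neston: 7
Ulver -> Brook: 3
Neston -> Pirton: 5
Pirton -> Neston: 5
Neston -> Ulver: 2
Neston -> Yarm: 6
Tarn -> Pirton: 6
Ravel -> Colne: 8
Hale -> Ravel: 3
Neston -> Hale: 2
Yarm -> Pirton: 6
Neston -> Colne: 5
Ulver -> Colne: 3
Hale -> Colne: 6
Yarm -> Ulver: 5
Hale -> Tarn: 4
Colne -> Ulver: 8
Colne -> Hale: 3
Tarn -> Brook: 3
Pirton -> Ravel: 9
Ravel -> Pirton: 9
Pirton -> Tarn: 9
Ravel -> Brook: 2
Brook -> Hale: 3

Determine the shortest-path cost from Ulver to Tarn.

$10

Compare a few routes:
Ulver - Neston - Colne - Hale - Tarn: 6+5+3+4 = 18
Ulver - Neston - Hale - Tarn: 6+2+4 = 12
Ulver - Brook - Hale - Tarn: 3+3+4 = 10
Cheapest is Ulver - Brook - Hale - Tarn at $10.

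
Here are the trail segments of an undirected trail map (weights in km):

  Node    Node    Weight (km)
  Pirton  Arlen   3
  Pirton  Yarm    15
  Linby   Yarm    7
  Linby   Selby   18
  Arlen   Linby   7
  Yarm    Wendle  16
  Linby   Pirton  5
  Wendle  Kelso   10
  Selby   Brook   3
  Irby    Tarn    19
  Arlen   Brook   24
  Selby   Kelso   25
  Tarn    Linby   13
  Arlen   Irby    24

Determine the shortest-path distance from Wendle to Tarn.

Settle nodes by increasing distance from Wendle:
Wendle: 0
Kelso: 10  (via Wendle)
Yarm: 16  (via Wendle)
Linby: 23  (via Yarm)
Pirton: 28  (via Linby)
Arlen: 30  (via Linby)
Selby: 35  (via Kelso)
Tarn: 36  (via Linby)
Shortest route: Wendle → Yarm → Linby → Tarn = 36 km.

36 km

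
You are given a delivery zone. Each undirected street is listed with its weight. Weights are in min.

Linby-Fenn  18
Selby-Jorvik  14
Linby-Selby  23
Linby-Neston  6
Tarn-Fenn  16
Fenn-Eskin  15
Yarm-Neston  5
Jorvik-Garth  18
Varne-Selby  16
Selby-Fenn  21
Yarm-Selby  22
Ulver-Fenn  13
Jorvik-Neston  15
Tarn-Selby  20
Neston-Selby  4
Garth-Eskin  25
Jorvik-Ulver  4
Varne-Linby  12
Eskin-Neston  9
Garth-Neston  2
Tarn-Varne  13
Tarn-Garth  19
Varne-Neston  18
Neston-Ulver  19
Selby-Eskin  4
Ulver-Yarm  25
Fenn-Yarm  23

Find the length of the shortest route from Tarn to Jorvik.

33 min

Enumerating some paths:
Tarn - Garth - Jorvik: 19+18 = 37
Tarn - Selby - Jorvik: 20+14 = 34
Tarn - Fenn - Ulver - Jorvik: 16+13+4 = 33
Tarn - Garth - Neston - Jorvik: 19+2+15 = 36
Cheapest is Tarn - Fenn - Ulver - Jorvik at 33 min.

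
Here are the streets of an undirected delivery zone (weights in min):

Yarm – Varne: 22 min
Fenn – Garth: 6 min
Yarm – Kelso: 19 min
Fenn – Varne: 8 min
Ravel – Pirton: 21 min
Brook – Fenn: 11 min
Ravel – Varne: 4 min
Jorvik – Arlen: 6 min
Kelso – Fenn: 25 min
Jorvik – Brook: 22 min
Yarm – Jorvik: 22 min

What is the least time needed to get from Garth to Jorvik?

Candidate routes:
Garth → Fenn → Varne → Yarm → Jorvik: 6+8+22+22 = 58
Garth → Fenn → Brook → Jorvik: 6+11+22 = 39
Garth → Fenn → Kelso → Yarm → Jorvik: 6+25+19+22 = 72
The minimum is 39 min via Garth → Fenn → Brook → Jorvik.

39 min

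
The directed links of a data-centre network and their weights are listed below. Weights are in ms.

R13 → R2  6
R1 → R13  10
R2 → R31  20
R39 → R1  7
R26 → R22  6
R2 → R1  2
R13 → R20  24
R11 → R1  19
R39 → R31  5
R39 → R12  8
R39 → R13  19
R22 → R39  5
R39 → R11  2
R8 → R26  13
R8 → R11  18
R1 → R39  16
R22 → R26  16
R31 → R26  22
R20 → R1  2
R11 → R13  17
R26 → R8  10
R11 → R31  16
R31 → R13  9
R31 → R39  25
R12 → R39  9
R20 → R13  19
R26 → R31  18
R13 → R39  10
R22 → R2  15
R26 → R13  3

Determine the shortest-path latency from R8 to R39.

Compare a few routes:
R8–R26–R13–R39: 13+3+10 = 26
R8–R26–R22–R39: 13+6+5 = 24
R8–R26–R13–R2–R1–R39: 13+3+6+2+16 = 40
The minimum is 24 ms via R8–R26–R22–R39.

24 ms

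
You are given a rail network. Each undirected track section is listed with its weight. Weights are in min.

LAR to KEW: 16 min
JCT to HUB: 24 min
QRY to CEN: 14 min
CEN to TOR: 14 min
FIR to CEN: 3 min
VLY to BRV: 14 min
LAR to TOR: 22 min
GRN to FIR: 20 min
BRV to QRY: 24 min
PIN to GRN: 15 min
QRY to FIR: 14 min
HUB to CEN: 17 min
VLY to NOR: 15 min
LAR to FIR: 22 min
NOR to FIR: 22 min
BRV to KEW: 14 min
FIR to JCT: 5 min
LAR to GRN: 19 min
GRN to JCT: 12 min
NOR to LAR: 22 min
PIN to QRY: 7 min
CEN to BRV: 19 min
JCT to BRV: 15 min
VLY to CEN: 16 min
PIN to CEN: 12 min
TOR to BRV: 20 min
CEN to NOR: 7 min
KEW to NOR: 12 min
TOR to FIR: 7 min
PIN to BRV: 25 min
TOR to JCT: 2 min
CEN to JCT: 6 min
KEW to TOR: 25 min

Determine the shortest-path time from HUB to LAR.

Enumerating some paths:
HUB - JCT - TOR - LAR: 24+2+22 = 48
HUB - CEN - JCT - TOR - LAR: 17+6+2+22 = 47
HUB - CEN - FIR - LAR: 17+3+22 = 42
HUB - CEN - NOR - LAR: 17+7+22 = 46
The minimum is 42 min via HUB - CEN - FIR - LAR.

42 min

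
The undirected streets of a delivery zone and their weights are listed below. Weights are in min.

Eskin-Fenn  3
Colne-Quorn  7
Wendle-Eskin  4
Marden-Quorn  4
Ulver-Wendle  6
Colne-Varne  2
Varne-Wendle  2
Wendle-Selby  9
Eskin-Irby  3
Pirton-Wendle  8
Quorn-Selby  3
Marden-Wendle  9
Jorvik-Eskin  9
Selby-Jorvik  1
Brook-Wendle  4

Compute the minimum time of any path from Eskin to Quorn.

13 min

Compare a few routes:
Eskin - Jorvik - Selby - Quorn: 9+1+3 = 13
Eskin - Wendle - Varne - Colne - Quorn: 4+2+2+7 = 15
Cheapest is Eskin - Jorvik - Selby - Quorn at 13 min.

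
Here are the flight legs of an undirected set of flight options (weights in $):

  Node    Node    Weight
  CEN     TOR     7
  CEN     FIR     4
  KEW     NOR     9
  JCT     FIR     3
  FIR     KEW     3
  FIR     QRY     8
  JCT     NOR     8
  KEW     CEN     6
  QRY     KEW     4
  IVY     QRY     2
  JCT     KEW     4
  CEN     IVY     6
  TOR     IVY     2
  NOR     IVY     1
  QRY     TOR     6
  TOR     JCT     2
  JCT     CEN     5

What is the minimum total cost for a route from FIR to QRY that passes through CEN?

$12

Best FIR to CEN: FIR → CEN costing 4
Shortest CEN→QRY: CEN → IVY → QRY = 8
Total via CEN: 4 + 8 = $12.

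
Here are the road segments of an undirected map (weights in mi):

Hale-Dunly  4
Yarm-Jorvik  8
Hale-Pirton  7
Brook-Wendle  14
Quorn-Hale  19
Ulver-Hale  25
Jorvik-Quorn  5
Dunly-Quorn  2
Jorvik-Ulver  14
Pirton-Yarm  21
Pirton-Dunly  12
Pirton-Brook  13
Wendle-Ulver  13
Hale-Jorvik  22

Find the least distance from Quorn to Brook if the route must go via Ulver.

Best Quorn to Ulver: Quorn → Jorvik → Ulver costing 19
Best Ulver to Brook: Ulver → Wendle → Brook costing 27
Total via Ulver: 19 + 27 = 46 mi.

46 mi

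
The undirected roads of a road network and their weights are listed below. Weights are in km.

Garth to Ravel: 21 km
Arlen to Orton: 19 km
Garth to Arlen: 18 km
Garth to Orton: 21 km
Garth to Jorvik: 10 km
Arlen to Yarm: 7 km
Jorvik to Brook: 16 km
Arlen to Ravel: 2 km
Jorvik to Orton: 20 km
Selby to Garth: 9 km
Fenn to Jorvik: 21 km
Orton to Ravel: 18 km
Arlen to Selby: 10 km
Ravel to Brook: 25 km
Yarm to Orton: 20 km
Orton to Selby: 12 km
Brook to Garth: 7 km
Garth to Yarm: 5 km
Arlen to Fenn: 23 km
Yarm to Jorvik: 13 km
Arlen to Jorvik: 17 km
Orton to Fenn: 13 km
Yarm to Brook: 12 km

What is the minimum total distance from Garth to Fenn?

31 km

Shortest distances from Garth:
Garth: 0
Yarm: 5  (via Garth)
Brook: 7  (via Garth)
Selby: 9  (via Garth)
Jorvik: 10  (via Garth)
Arlen: 12  (via Yarm)
Ravel: 14  (via Arlen)
Orton: 21  (via Garth)
Fenn: 31  (via Jorvik)
Shortest route: Garth–Jorvik–Fenn = 31 km.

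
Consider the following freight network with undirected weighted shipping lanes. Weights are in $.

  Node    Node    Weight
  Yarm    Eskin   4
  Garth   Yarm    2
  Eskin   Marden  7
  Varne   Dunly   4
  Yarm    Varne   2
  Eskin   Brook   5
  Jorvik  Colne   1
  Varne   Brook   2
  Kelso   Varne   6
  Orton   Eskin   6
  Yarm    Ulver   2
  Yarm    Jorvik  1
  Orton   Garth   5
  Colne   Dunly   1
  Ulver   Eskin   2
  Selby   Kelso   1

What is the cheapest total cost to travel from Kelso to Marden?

$19

Settle nodes by increasing distance from Kelso:
Kelso: 0
Selby: 1  (via Kelso)
Varne: 6  (via Kelso)
Brook: 8  (via Varne)
Yarm: 8  (via Varne)
Jorvik: 9  (via Yarm)
Garth: 10  (via Yarm)
Ulver: 10  (via Yarm)
Dunly: 10  (via Varne)
Colne: 10  (via Jorvik)
Eskin: 12  (via Yarm)
Orton: 15  (via Garth)
Marden: 19  (via Eskin)
Shortest route: Kelso → Varne → Yarm → Eskin → Marden = $19.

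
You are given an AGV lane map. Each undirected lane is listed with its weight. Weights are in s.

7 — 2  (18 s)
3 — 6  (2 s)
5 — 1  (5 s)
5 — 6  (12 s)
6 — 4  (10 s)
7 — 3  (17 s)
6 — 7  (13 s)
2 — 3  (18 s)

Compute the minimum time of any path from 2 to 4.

Compare a few routes:
2 - 7 - 6 - 4: 18+13+10 = 41
2 - 7 - 3 - 6 - 4: 18+17+2+10 = 47
2 - 3 - 6 - 4: 18+2+10 = 30
Cheapest is 2 - 3 - 6 - 4 at 30 s.

30 s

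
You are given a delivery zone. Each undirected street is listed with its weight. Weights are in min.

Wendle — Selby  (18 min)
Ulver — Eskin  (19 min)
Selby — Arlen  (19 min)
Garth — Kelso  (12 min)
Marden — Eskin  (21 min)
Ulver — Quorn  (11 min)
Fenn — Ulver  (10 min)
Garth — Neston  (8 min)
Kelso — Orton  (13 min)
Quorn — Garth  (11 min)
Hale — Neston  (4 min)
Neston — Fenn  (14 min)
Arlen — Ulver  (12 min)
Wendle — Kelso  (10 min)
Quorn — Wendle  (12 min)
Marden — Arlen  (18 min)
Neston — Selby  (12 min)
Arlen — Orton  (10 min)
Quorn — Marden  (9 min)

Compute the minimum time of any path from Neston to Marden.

28 min

Shortest distances from Neston:
Neston: 0
Hale: 4  (via Neston)
Garth: 8  (via Neston)
Selby: 12  (via Neston)
Fenn: 14  (via Neston)
Quorn: 19  (via Garth)
Kelso: 20  (via Garth)
Ulver: 24  (via Fenn)
Marden: 28  (via Quorn)
Shortest route: Neston–Garth–Quorn–Marden = 28 min.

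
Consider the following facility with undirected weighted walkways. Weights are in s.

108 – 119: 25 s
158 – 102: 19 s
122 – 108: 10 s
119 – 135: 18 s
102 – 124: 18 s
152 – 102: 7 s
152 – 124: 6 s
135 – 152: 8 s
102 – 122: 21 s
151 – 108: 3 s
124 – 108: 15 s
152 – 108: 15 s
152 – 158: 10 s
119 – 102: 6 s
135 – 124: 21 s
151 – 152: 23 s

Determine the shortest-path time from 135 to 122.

Settle nodes by increasing distance from 135:
135: 0
152: 8  (via 135)
124: 14  (via 152)
102: 15  (via 152)
158: 18  (via 152)
119: 18  (via 135)
108: 23  (via 152)
151: 26  (via 108)
122: 33  (via 108)
Shortest route: 135–152–108–122 = 33 s.

33 s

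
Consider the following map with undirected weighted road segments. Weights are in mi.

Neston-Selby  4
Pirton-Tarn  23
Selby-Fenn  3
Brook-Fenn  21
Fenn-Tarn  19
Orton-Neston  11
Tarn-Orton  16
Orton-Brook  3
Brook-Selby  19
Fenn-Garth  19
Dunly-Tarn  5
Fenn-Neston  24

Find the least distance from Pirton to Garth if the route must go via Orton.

Shortest Pirton→Orton: Pirton → Tarn → Orton = 39
Shortest Orton→Garth: Orton → Neston → Selby → Fenn → Garth = 37
Total via Orton: 39 + 37 = 76 mi.

76 mi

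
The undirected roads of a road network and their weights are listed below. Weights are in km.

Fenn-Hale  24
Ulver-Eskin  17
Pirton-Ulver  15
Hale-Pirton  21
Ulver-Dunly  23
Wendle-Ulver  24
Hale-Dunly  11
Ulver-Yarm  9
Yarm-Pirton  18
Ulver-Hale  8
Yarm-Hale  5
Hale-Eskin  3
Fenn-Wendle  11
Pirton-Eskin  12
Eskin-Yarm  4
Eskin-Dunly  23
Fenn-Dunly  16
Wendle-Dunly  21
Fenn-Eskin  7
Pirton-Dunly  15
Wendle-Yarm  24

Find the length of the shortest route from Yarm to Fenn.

Candidate routes:
Yarm → Eskin → Fenn: 4+7 = 11
Yarm → Hale → Eskin → Fenn: 5+3+7 = 15
Cheapest is Yarm → Eskin → Fenn at 11 km.

11 km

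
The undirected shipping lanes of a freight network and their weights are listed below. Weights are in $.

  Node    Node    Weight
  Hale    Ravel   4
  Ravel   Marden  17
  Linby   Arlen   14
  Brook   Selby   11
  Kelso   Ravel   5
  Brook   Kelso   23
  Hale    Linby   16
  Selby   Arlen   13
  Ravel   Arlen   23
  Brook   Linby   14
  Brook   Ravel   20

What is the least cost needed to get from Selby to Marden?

Candidate routes:
Selby–Arlen–Ravel–Marden: 13+23+17 = 53
Selby–Brook–Kelso–Ravel–Marden: 11+23+5+17 = 56
Selby–Brook–Ravel–Marden: 11+20+17 = 48
Selby–Brook–Linby–Hale–Ravel–Marden: 11+14+16+4+17 = 62
The minimum is $48 via Selby–Brook–Ravel–Marden.

$48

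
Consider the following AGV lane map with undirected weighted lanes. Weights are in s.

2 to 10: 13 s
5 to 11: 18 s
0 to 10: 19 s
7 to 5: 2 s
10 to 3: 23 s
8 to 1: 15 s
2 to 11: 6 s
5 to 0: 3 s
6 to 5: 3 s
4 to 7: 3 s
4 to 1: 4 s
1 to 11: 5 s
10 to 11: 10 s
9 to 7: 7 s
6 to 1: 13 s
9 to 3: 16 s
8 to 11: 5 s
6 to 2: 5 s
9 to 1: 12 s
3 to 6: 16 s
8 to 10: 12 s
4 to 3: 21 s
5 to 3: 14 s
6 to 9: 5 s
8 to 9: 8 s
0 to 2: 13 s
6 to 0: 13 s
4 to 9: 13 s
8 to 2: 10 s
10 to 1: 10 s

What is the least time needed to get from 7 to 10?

Compare a few routes:
7 → 4 → 1 → 11 → 10: 3+4+5+10 = 22
7 → 5 → 6 → 2 → 10: 2+3+5+13 = 23
7 → 4 → 1 → 10: 3+4+10 = 17
The minimum is 17 s via 7 → 4 → 1 → 10.

17 s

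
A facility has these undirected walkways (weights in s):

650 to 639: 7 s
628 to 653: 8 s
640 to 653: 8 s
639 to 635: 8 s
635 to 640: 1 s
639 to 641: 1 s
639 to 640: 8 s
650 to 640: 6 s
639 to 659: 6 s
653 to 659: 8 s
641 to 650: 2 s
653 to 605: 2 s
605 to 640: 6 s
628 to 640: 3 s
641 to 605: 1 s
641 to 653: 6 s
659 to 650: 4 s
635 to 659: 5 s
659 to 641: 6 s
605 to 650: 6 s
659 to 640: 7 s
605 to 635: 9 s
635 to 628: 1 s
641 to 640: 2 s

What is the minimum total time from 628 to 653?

7 s

Candidate routes:
628 → 635 → 640 → 641 → 605 → 653: 1+1+2+1+2 = 7
628 → 640 → 641 → 605 → 653: 3+2+1+2 = 8
628 → 635 → 640 → 653: 1+1+8 = 10
628 → 653: 8 = 8
Cheapest is 628 → 635 → 640 → 641 → 605 → 653 at 7 s.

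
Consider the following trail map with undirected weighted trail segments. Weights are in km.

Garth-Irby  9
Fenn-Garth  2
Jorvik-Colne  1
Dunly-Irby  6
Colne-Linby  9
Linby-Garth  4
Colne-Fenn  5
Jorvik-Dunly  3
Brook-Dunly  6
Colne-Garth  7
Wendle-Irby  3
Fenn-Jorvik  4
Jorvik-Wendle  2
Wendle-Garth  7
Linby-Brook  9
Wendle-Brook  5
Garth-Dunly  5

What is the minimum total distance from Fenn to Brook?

11 km

Settle nodes by increasing distance from Fenn:
Fenn: 0
Garth: 2  (via Fenn)
Jorvik: 4  (via Fenn)
Colne: 5  (via Fenn)
Linby: 6  (via Garth)
Wendle: 6  (via Jorvik)
Dunly: 7  (via Garth)
Irby: 9  (via Wendle)
Brook: 11  (via Wendle)
Shortest route: Fenn–Jorvik–Wendle–Brook = 11 km.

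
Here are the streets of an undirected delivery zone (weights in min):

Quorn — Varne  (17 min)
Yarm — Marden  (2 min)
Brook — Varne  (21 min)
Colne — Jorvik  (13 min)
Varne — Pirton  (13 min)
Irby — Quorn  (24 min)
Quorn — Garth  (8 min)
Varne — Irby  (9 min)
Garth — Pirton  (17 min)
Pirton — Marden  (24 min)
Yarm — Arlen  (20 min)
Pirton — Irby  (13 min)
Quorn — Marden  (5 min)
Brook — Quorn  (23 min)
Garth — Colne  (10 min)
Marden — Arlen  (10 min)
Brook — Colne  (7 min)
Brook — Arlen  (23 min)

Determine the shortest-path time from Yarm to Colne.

25 min

Enumerating some paths:
Yarm–Marden–Quorn–Brook–Colne: 2+5+23+7 = 37
Yarm–Marden–Quorn–Garth–Colne: 2+5+8+10 = 25
The minimum is 25 min via Yarm–Marden–Quorn–Garth–Colne.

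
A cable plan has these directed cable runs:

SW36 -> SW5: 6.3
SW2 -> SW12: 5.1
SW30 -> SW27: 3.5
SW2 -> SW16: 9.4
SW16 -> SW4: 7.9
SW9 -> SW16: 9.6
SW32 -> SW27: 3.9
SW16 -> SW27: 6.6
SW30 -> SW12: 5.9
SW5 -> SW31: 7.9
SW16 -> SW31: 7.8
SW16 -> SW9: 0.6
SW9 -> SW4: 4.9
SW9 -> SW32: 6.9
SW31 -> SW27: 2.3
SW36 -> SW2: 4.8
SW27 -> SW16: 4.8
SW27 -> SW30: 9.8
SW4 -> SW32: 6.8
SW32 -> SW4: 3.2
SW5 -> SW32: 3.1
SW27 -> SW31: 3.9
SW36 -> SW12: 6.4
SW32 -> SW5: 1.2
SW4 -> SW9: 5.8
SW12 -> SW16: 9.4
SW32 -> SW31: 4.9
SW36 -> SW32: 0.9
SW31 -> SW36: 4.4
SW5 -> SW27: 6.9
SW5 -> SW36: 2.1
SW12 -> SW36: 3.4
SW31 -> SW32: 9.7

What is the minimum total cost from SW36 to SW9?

9.9

Running Dijkstra from SW36:
SW36: 0
SW32: 0.9  (via SW36)
SW5: 2.1  (via SW32)
SW4: 4.1  (via SW32)
SW27: 4.8  (via SW32)
SW2: 4.8  (via SW36)
SW31: 5.8  (via SW32)
SW12: 6.4  (via SW36)
SW16: 9.6  (via SW27)
SW9: 9.9  (via SW4)
Shortest route: SW36–SW32–SW4–SW9 = 9.9.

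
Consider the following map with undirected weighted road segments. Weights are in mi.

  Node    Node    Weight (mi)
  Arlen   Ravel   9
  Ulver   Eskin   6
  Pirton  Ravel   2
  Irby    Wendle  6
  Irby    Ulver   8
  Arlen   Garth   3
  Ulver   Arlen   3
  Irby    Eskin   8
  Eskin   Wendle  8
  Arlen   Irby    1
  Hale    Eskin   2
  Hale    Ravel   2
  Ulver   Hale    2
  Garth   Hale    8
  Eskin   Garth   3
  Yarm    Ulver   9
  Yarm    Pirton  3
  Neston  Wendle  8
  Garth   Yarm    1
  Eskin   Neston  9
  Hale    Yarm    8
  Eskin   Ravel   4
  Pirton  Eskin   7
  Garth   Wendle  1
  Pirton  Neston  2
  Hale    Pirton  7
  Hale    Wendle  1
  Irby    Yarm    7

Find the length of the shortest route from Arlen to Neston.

9 mi

Candidate routes:
Arlen–Garth–Wendle–Hale–Ravel–Pirton–Neston: 3+1+1+2+2+2 = 11
Arlen–Garth–Yarm–Pirton–Neston: 3+1+3+2 = 9
Arlen–Ulver–Hale–Ravel–Pirton–Neston: 3+2+2+2+2 = 11
Cheapest is Arlen–Garth–Yarm–Pirton–Neston at 9 mi.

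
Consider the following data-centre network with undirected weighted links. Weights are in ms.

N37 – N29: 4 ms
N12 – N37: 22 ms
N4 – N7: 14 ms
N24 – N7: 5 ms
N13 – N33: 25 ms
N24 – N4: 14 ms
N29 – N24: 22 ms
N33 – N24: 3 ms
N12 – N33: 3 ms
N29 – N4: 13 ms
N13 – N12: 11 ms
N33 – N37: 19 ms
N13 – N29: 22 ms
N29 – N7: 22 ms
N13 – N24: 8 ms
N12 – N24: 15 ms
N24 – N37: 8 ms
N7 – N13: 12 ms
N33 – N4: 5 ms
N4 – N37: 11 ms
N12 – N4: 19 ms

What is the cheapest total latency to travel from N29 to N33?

Settle nodes by increasing distance from N29:
N29: 0
N37: 4  (via N29)
N24: 12  (via N37)
N4: 13  (via N29)
N33: 15  (via N24)
Shortest route: N29–N37–N24–N33 = 15 ms.

15 ms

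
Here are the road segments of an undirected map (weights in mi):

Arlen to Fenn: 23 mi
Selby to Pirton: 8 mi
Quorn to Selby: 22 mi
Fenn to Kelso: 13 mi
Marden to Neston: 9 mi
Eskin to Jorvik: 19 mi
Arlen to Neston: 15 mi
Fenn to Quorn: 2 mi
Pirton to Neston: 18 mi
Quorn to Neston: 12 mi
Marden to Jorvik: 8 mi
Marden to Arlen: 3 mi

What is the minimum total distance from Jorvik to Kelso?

Running Dijkstra from Jorvik:
Jorvik: 0
Marden: 8  (via Jorvik)
Arlen: 11  (via Marden)
Neston: 17  (via Marden)
Eskin: 19  (via Jorvik)
Quorn: 29  (via Neston)
Fenn: 31  (via Quorn)
Pirton: 35  (via Neston)
Selby: 43  (via Pirton)
Kelso: 44  (via Fenn)
Shortest route: Jorvik → Marden → Neston → Quorn → Fenn → Kelso = 44 mi.

44 mi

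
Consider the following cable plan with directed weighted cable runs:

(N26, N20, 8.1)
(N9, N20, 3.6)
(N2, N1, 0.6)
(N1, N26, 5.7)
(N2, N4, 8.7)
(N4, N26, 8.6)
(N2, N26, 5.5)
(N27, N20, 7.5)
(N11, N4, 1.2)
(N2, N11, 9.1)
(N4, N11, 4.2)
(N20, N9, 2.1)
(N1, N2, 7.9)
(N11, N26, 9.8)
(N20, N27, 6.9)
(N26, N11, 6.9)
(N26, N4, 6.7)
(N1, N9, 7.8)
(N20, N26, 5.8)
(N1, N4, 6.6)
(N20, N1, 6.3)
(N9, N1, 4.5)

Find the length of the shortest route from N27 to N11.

20.2

Settle nodes by increasing distance from N27:
N27: 0
N20: 7.5  (via N27)
N9: 9.6  (via N20)
N26: 13.3  (via N20)
N1: 13.8  (via N20)
N4: 20  (via N26)
N11: 20.2  (via N26)
Shortest route: N27 → N20 → N26 → N11 = 20.2.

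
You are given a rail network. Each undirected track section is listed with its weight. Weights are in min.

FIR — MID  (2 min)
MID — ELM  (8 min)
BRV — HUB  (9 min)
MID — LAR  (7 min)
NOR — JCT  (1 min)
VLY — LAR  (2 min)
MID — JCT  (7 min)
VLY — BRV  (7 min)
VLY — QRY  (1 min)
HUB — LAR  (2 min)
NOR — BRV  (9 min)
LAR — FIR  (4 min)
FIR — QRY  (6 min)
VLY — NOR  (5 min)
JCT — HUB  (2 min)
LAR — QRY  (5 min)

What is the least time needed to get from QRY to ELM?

Candidate routes:
QRY–VLY–LAR–MID–ELM: 1+2+7+8 = 18
QRY–VLY–LAR–FIR–MID–ELM: 1+2+4+2+8 = 17
QRY–LAR–FIR–MID–ELM: 5+4+2+8 = 19
QRY–FIR–MID–ELM: 6+2+8 = 16
Cheapest is QRY–FIR–MID–ELM at 16 min.

16 min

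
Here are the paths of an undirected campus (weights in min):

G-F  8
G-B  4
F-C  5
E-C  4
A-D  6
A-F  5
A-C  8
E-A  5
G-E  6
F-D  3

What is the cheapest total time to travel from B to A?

15 min

Settle nodes by increasing distance from B:
B: 0
G: 4  (via B)
E: 10  (via G)
F: 12  (via G)
C: 14  (via E)
A: 15  (via E)
Shortest route: B → G → E → A = 15 min.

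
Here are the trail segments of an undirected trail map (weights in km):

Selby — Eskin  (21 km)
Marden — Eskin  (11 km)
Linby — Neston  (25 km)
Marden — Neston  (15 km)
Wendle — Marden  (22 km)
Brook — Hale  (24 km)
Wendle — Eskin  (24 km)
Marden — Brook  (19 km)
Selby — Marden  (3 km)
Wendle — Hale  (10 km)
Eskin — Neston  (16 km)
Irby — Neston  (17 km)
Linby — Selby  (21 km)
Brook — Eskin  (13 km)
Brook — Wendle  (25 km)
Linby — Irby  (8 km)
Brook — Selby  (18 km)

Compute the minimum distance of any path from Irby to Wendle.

Compare a few routes:
Irby - Neston - Eskin - Marden - Wendle: 17+16+11+22 = 66
Irby - Neston - Marden - Wendle: 17+15+22 = 54
Irby - Neston - Eskin - Wendle: 17+16+24 = 57
Cheapest is Irby - Neston - Marden - Wendle at 54 km.

54 km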